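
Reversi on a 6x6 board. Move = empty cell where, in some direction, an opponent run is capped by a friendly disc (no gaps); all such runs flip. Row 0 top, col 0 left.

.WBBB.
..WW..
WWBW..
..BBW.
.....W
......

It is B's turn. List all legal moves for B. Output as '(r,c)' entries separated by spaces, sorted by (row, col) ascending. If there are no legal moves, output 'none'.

(0,0): flips 1 -> legal
(1,0): flips 1 -> legal
(1,1): no bracket -> illegal
(1,4): flips 1 -> legal
(2,4): flips 2 -> legal
(2,5): no bracket -> illegal
(3,0): flips 2 -> legal
(3,1): no bracket -> illegal
(3,5): flips 1 -> legal
(4,3): no bracket -> illegal
(4,4): no bracket -> illegal
(5,4): no bracket -> illegal
(5,5): no bracket -> illegal

Answer: (0,0) (1,0) (1,4) (2,4) (3,0) (3,5)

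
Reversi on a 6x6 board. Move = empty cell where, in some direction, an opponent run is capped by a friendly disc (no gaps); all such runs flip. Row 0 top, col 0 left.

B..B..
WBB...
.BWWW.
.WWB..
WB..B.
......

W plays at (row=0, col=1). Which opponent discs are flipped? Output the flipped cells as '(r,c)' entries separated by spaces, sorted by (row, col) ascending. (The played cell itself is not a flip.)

Answer: (1,1) (1,2) (2,1)

Derivation:
Dir NW: edge -> no flip
Dir N: edge -> no flip
Dir NE: edge -> no flip
Dir W: opp run (0,0), next=edge -> no flip
Dir E: first cell '.' (not opp) -> no flip
Dir SW: first cell 'W' (not opp) -> no flip
Dir S: opp run (1,1) (2,1) capped by W -> flip
Dir SE: opp run (1,2) capped by W -> flip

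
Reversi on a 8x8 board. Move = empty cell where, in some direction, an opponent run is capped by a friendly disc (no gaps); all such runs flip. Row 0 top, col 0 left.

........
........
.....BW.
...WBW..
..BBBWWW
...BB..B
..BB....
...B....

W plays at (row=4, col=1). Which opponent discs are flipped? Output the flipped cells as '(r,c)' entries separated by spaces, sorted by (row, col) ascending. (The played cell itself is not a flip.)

Dir NW: first cell '.' (not opp) -> no flip
Dir N: first cell '.' (not opp) -> no flip
Dir NE: first cell '.' (not opp) -> no flip
Dir W: first cell '.' (not opp) -> no flip
Dir E: opp run (4,2) (4,3) (4,4) capped by W -> flip
Dir SW: first cell '.' (not opp) -> no flip
Dir S: first cell '.' (not opp) -> no flip
Dir SE: first cell '.' (not opp) -> no flip

Answer: (4,2) (4,3) (4,4)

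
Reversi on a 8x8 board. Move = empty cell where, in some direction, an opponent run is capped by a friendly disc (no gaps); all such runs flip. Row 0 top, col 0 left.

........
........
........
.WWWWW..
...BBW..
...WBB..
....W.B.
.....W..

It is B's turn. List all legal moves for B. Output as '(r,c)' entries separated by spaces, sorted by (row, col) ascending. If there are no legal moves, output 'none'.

(2,0): no bracket -> illegal
(2,1): flips 1 -> legal
(2,2): flips 1 -> legal
(2,3): flips 1 -> legal
(2,4): flips 1 -> legal
(2,5): flips 3 -> legal
(2,6): flips 1 -> legal
(3,0): no bracket -> illegal
(3,6): flips 1 -> legal
(4,0): no bracket -> illegal
(4,1): no bracket -> illegal
(4,2): no bracket -> illegal
(4,6): flips 1 -> legal
(5,2): flips 1 -> legal
(5,6): no bracket -> illegal
(6,2): flips 1 -> legal
(6,3): flips 1 -> legal
(6,5): no bracket -> illegal
(7,3): flips 1 -> legal
(7,4): flips 1 -> legal
(7,6): no bracket -> illegal

Answer: (2,1) (2,2) (2,3) (2,4) (2,5) (2,6) (3,6) (4,6) (5,2) (6,2) (6,3) (7,3) (7,4)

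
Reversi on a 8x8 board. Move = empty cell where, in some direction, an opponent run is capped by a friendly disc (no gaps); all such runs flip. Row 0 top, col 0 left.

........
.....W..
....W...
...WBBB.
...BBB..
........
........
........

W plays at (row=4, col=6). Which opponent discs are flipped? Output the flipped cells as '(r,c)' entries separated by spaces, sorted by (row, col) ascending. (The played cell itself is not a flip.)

Answer: (3,5)

Derivation:
Dir NW: opp run (3,5) capped by W -> flip
Dir N: opp run (3,6), next='.' -> no flip
Dir NE: first cell '.' (not opp) -> no flip
Dir W: opp run (4,5) (4,4) (4,3), next='.' -> no flip
Dir E: first cell '.' (not opp) -> no flip
Dir SW: first cell '.' (not opp) -> no flip
Dir S: first cell '.' (not opp) -> no flip
Dir SE: first cell '.' (not opp) -> no flip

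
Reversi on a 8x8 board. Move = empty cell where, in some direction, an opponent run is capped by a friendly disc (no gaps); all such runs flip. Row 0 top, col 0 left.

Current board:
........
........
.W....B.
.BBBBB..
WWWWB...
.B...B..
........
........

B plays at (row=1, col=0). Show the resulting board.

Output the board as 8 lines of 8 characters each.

Answer: ........
B.......
.B....B.
.BBBBB..
WWWWB...
.B...B..
........
........

Derivation:
Place B at (1,0); scan 8 dirs for brackets.
Dir NW: edge -> no flip
Dir N: first cell '.' (not opp) -> no flip
Dir NE: first cell '.' (not opp) -> no flip
Dir W: edge -> no flip
Dir E: first cell '.' (not opp) -> no flip
Dir SW: edge -> no flip
Dir S: first cell '.' (not opp) -> no flip
Dir SE: opp run (2,1) capped by B -> flip
All flips: (2,1)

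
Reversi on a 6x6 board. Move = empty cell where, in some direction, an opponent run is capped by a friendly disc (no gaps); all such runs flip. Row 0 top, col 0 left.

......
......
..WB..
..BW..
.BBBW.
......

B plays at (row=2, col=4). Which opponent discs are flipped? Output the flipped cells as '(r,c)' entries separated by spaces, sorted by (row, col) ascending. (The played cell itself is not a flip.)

Answer: (3,3)

Derivation:
Dir NW: first cell '.' (not opp) -> no flip
Dir N: first cell '.' (not opp) -> no flip
Dir NE: first cell '.' (not opp) -> no flip
Dir W: first cell 'B' (not opp) -> no flip
Dir E: first cell '.' (not opp) -> no flip
Dir SW: opp run (3,3) capped by B -> flip
Dir S: first cell '.' (not opp) -> no flip
Dir SE: first cell '.' (not opp) -> no flip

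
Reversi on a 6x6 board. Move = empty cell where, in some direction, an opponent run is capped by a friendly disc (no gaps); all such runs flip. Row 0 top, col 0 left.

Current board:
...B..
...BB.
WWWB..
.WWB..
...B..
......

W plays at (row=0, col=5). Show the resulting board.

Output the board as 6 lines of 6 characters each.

Answer: ...B.W
...BW.
WWWW..
.WWB..
...B..
......

Derivation:
Place W at (0,5); scan 8 dirs for brackets.
Dir NW: edge -> no flip
Dir N: edge -> no flip
Dir NE: edge -> no flip
Dir W: first cell '.' (not opp) -> no flip
Dir E: edge -> no flip
Dir SW: opp run (1,4) (2,3) capped by W -> flip
Dir S: first cell '.' (not opp) -> no flip
Dir SE: edge -> no flip
All flips: (1,4) (2,3)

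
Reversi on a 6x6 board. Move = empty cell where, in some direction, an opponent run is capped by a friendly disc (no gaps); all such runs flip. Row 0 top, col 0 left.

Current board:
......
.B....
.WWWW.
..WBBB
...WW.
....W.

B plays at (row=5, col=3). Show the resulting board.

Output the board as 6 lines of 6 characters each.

Place B at (5,3); scan 8 dirs for brackets.
Dir NW: first cell '.' (not opp) -> no flip
Dir N: opp run (4,3) capped by B -> flip
Dir NE: opp run (4,4) capped by B -> flip
Dir W: first cell '.' (not opp) -> no flip
Dir E: opp run (5,4), next='.' -> no flip
Dir SW: edge -> no flip
Dir S: edge -> no flip
Dir SE: edge -> no flip
All flips: (4,3) (4,4)

Answer: ......
.B....
.WWWW.
..WBBB
...BB.
...BW.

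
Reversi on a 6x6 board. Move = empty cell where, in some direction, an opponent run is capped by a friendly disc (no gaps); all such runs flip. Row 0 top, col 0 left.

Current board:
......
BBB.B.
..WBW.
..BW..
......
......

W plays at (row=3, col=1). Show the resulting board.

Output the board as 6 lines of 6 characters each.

Answer: ......
BBB.B.
..WBW.
.WWW..
......
......

Derivation:
Place W at (3,1); scan 8 dirs for brackets.
Dir NW: first cell '.' (not opp) -> no flip
Dir N: first cell '.' (not opp) -> no flip
Dir NE: first cell 'W' (not opp) -> no flip
Dir W: first cell '.' (not opp) -> no flip
Dir E: opp run (3,2) capped by W -> flip
Dir SW: first cell '.' (not opp) -> no flip
Dir S: first cell '.' (not opp) -> no flip
Dir SE: first cell '.' (not opp) -> no flip
All flips: (3,2)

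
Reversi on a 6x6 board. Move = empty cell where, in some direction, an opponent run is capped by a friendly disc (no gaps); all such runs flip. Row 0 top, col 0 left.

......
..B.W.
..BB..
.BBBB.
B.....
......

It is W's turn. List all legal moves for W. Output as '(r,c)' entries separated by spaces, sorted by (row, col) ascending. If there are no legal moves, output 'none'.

Answer: (4,1)

Derivation:
(0,1): no bracket -> illegal
(0,2): no bracket -> illegal
(0,3): no bracket -> illegal
(1,1): no bracket -> illegal
(1,3): no bracket -> illegal
(2,0): no bracket -> illegal
(2,1): no bracket -> illegal
(2,4): no bracket -> illegal
(2,5): no bracket -> illegal
(3,0): no bracket -> illegal
(3,5): no bracket -> illegal
(4,1): flips 2 -> legal
(4,2): no bracket -> illegal
(4,3): no bracket -> illegal
(4,4): no bracket -> illegal
(4,5): no bracket -> illegal
(5,0): no bracket -> illegal
(5,1): no bracket -> illegal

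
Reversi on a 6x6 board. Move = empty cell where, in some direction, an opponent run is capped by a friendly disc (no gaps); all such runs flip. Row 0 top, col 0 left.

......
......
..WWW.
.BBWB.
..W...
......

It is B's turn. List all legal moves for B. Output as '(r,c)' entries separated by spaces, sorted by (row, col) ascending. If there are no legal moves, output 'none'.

Answer: (1,2) (1,3) (1,4) (5,2) (5,3)

Derivation:
(1,1): no bracket -> illegal
(1,2): flips 2 -> legal
(1,3): flips 1 -> legal
(1,4): flips 2 -> legal
(1,5): no bracket -> illegal
(2,1): no bracket -> illegal
(2,5): no bracket -> illegal
(3,5): no bracket -> illegal
(4,1): no bracket -> illegal
(4,3): no bracket -> illegal
(4,4): no bracket -> illegal
(5,1): no bracket -> illegal
(5,2): flips 1 -> legal
(5,3): flips 1 -> legal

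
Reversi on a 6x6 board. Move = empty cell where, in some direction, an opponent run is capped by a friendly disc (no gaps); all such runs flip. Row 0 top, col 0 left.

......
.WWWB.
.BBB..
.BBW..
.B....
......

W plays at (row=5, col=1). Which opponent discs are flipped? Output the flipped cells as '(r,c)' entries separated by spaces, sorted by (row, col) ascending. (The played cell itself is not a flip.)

Answer: (2,1) (3,1) (4,1)

Derivation:
Dir NW: first cell '.' (not opp) -> no flip
Dir N: opp run (4,1) (3,1) (2,1) capped by W -> flip
Dir NE: first cell '.' (not opp) -> no flip
Dir W: first cell '.' (not opp) -> no flip
Dir E: first cell '.' (not opp) -> no flip
Dir SW: edge -> no flip
Dir S: edge -> no flip
Dir SE: edge -> no flip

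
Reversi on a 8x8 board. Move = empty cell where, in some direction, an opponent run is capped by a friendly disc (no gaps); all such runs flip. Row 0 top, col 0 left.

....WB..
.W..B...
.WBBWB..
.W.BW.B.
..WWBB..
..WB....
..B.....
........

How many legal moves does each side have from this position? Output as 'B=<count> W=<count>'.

-- B to move --
(0,0): flips 1 -> legal
(0,1): no bracket -> illegal
(0,2): no bracket -> illegal
(0,3): flips 1 -> legal
(1,0): no bracket -> illegal
(1,2): no bracket -> illegal
(1,3): no bracket -> illegal
(1,5): flips 1 -> legal
(2,0): flips 3 -> legal
(3,0): no bracket -> illegal
(3,2): flips 2 -> legal
(3,5): flips 1 -> legal
(4,0): flips 1 -> legal
(4,1): flips 2 -> legal
(5,1): flips 2 -> legal
(5,4): no bracket -> illegal
(6,1): flips 3 -> legal
(6,3): no bracket -> illegal
B mobility = 10
-- W to move --
(0,3): no bracket -> illegal
(0,6): flips 1 -> legal
(1,2): flips 1 -> legal
(1,3): flips 3 -> legal
(1,5): no bracket -> illegal
(1,6): flips 1 -> legal
(2,6): flips 1 -> legal
(2,7): no bracket -> illegal
(3,2): flips 1 -> legal
(3,5): no bracket -> illegal
(3,7): no bracket -> illegal
(4,6): flips 2 -> legal
(4,7): no bracket -> illegal
(5,1): no bracket -> illegal
(5,4): flips 2 -> legal
(5,5): flips 3 -> legal
(5,6): flips 1 -> legal
(6,1): no bracket -> illegal
(6,3): flips 1 -> legal
(6,4): flips 1 -> legal
(7,1): no bracket -> illegal
(7,2): flips 1 -> legal
(7,3): no bracket -> illegal
W mobility = 13

Answer: B=10 W=13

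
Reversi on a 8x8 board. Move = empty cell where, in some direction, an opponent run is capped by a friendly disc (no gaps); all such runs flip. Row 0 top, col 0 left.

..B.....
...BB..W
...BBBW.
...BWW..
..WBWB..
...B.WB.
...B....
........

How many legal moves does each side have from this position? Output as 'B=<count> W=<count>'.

Answer: B=9 W=12

Derivation:
-- B to move --
(0,6): no bracket -> illegal
(0,7): no bracket -> illegal
(1,5): no bracket -> illegal
(1,6): no bracket -> illegal
(2,7): flips 1 -> legal
(3,1): flips 1 -> legal
(3,2): no bracket -> illegal
(3,6): flips 2 -> legal
(3,7): no bracket -> illegal
(4,1): flips 1 -> legal
(4,6): flips 1 -> legal
(5,1): flips 1 -> legal
(5,2): no bracket -> illegal
(5,4): flips 3 -> legal
(6,4): no bracket -> illegal
(6,5): flips 1 -> legal
(6,6): flips 2 -> legal
B mobility = 9
-- W to move --
(0,1): no bracket -> illegal
(0,3): no bracket -> illegal
(0,4): flips 2 -> legal
(0,5): no bracket -> illegal
(1,1): no bracket -> illegal
(1,2): flips 1 -> legal
(1,5): flips 3 -> legal
(1,6): flips 1 -> legal
(2,2): flips 4 -> legal
(3,2): flips 1 -> legal
(3,6): no bracket -> illegal
(4,6): flips 1 -> legal
(4,7): no bracket -> illegal
(5,2): flips 1 -> legal
(5,4): no bracket -> illegal
(5,7): flips 1 -> legal
(6,2): flips 1 -> legal
(6,4): flips 1 -> legal
(6,5): no bracket -> illegal
(6,6): no bracket -> illegal
(6,7): flips 2 -> legal
(7,2): no bracket -> illegal
(7,3): no bracket -> illegal
(7,4): no bracket -> illegal
W mobility = 12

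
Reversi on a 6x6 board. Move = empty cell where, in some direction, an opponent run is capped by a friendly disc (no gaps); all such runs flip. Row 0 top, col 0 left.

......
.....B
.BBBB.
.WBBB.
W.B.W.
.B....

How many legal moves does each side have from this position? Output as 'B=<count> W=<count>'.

-- B to move --
(2,0): flips 1 -> legal
(3,0): flips 1 -> legal
(3,5): no bracket -> illegal
(4,1): flips 1 -> legal
(4,3): no bracket -> illegal
(4,5): no bracket -> illegal
(5,0): no bracket -> illegal
(5,3): no bracket -> illegal
(5,4): flips 1 -> legal
(5,5): flips 1 -> legal
B mobility = 5
-- W to move --
(0,4): no bracket -> illegal
(0,5): no bracket -> illegal
(1,0): no bracket -> illegal
(1,1): flips 3 -> legal
(1,2): no bracket -> illegal
(1,3): flips 1 -> legal
(1,4): flips 2 -> legal
(2,0): no bracket -> illegal
(2,5): no bracket -> illegal
(3,0): no bracket -> illegal
(3,5): flips 3 -> legal
(4,1): no bracket -> illegal
(4,3): no bracket -> illegal
(4,5): no bracket -> illegal
(5,0): no bracket -> illegal
(5,2): no bracket -> illegal
(5,3): flips 1 -> legal
W mobility = 5

Answer: B=5 W=5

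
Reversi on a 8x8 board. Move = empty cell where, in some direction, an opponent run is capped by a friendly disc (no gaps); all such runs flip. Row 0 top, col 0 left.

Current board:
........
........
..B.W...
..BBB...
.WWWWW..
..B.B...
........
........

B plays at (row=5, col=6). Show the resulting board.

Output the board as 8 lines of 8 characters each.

Place B at (5,6); scan 8 dirs for brackets.
Dir NW: opp run (4,5) capped by B -> flip
Dir N: first cell '.' (not opp) -> no flip
Dir NE: first cell '.' (not opp) -> no flip
Dir W: first cell '.' (not opp) -> no flip
Dir E: first cell '.' (not opp) -> no flip
Dir SW: first cell '.' (not opp) -> no flip
Dir S: first cell '.' (not opp) -> no flip
Dir SE: first cell '.' (not opp) -> no flip
All flips: (4,5)

Answer: ........
........
..B.W...
..BBB...
.WWWWB..
..B.B.B.
........
........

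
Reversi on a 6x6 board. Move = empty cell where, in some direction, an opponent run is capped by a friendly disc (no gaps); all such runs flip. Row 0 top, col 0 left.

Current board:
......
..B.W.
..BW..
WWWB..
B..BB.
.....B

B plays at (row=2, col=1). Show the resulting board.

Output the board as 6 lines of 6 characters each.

Answer: ......
..B.W.
.BBW..
WWBB..
B..BB.
.....B

Derivation:
Place B at (2,1); scan 8 dirs for brackets.
Dir NW: first cell '.' (not opp) -> no flip
Dir N: first cell '.' (not opp) -> no flip
Dir NE: first cell 'B' (not opp) -> no flip
Dir W: first cell '.' (not opp) -> no flip
Dir E: first cell 'B' (not opp) -> no flip
Dir SW: opp run (3,0), next=edge -> no flip
Dir S: opp run (3,1), next='.' -> no flip
Dir SE: opp run (3,2) capped by B -> flip
All flips: (3,2)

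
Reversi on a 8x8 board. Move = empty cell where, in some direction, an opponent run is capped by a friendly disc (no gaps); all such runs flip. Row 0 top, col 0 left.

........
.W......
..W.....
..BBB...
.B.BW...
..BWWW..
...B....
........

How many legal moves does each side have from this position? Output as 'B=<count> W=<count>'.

Answer: B=7 W=7

Derivation:
-- B to move --
(0,0): flips 2 -> legal
(0,1): no bracket -> illegal
(0,2): no bracket -> illegal
(1,0): no bracket -> illegal
(1,2): flips 1 -> legal
(1,3): no bracket -> illegal
(2,0): no bracket -> illegal
(2,1): no bracket -> illegal
(2,3): no bracket -> illegal
(3,1): no bracket -> illegal
(3,5): no bracket -> illegal
(4,2): no bracket -> illegal
(4,5): flips 2 -> legal
(4,6): no bracket -> illegal
(5,6): flips 3 -> legal
(6,2): no bracket -> illegal
(6,4): flips 2 -> legal
(6,5): flips 1 -> legal
(6,6): flips 2 -> legal
B mobility = 7
-- W to move --
(2,1): flips 2 -> legal
(2,3): flips 2 -> legal
(2,4): flips 1 -> legal
(2,5): no bracket -> illegal
(3,0): no bracket -> illegal
(3,1): no bracket -> illegal
(3,5): no bracket -> illegal
(4,0): no bracket -> illegal
(4,2): flips 2 -> legal
(4,5): no bracket -> illegal
(5,0): no bracket -> illegal
(5,1): flips 1 -> legal
(6,1): no bracket -> illegal
(6,2): no bracket -> illegal
(6,4): no bracket -> illegal
(7,2): flips 1 -> legal
(7,3): flips 1 -> legal
(7,4): no bracket -> illegal
W mobility = 7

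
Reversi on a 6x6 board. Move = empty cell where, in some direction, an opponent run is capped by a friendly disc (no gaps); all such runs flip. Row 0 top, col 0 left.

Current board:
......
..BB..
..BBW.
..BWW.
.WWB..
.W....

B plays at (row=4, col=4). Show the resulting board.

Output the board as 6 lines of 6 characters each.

Place B at (4,4); scan 8 dirs for brackets.
Dir NW: opp run (3,3) capped by B -> flip
Dir N: opp run (3,4) (2,4), next='.' -> no flip
Dir NE: first cell '.' (not opp) -> no flip
Dir W: first cell 'B' (not opp) -> no flip
Dir E: first cell '.' (not opp) -> no flip
Dir SW: first cell '.' (not opp) -> no flip
Dir S: first cell '.' (not opp) -> no flip
Dir SE: first cell '.' (not opp) -> no flip
All flips: (3,3)

Answer: ......
..BB..
..BBW.
..BBW.
.WWBB.
.W....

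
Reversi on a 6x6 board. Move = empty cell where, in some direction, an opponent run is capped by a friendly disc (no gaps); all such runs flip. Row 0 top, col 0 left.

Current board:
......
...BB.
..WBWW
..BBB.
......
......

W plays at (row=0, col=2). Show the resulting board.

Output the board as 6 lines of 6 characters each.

Place W at (0,2); scan 8 dirs for brackets.
Dir NW: edge -> no flip
Dir N: edge -> no flip
Dir NE: edge -> no flip
Dir W: first cell '.' (not opp) -> no flip
Dir E: first cell '.' (not opp) -> no flip
Dir SW: first cell '.' (not opp) -> no flip
Dir S: first cell '.' (not opp) -> no flip
Dir SE: opp run (1,3) capped by W -> flip
All flips: (1,3)

Answer: ..W...
...WB.
..WBWW
..BBB.
......
......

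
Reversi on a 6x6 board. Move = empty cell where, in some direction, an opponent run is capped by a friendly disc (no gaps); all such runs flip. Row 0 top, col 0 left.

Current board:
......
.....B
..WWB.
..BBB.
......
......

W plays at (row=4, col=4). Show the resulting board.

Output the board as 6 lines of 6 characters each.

Place W at (4,4); scan 8 dirs for brackets.
Dir NW: opp run (3,3) capped by W -> flip
Dir N: opp run (3,4) (2,4), next='.' -> no flip
Dir NE: first cell '.' (not opp) -> no flip
Dir W: first cell '.' (not opp) -> no flip
Dir E: first cell '.' (not opp) -> no flip
Dir SW: first cell '.' (not opp) -> no flip
Dir S: first cell '.' (not opp) -> no flip
Dir SE: first cell '.' (not opp) -> no flip
All flips: (3,3)

Answer: ......
.....B
..WWB.
..BWB.
....W.
......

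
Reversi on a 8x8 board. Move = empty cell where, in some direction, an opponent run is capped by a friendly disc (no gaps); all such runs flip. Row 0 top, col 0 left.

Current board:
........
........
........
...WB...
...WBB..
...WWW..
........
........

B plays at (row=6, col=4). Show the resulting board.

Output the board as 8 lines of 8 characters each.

Answer: ........
........
........
...WB...
...WBB..
...WBW..
....B...
........

Derivation:
Place B at (6,4); scan 8 dirs for brackets.
Dir NW: opp run (5,3), next='.' -> no flip
Dir N: opp run (5,4) capped by B -> flip
Dir NE: opp run (5,5), next='.' -> no flip
Dir W: first cell '.' (not opp) -> no flip
Dir E: first cell '.' (not opp) -> no flip
Dir SW: first cell '.' (not opp) -> no flip
Dir S: first cell '.' (not opp) -> no flip
Dir SE: first cell '.' (not opp) -> no flip
All flips: (5,4)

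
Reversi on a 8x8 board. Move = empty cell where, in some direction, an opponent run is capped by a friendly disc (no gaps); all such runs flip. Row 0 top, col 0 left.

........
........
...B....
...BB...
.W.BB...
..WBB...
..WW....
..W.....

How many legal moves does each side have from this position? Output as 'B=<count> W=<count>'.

-- B to move --
(3,0): no bracket -> illegal
(3,1): no bracket -> illegal
(3,2): no bracket -> illegal
(4,0): no bracket -> illegal
(4,2): no bracket -> illegal
(5,0): no bracket -> illegal
(5,1): flips 1 -> legal
(6,1): flips 1 -> legal
(6,4): no bracket -> illegal
(7,1): flips 1 -> legal
(7,3): flips 1 -> legal
(7,4): no bracket -> illegal
B mobility = 4
-- W to move --
(1,2): no bracket -> illegal
(1,3): flips 4 -> legal
(1,4): no bracket -> illegal
(2,2): no bracket -> illegal
(2,4): no bracket -> illegal
(2,5): flips 2 -> legal
(3,2): no bracket -> illegal
(3,5): flips 2 -> legal
(4,2): no bracket -> illegal
(4,5): flips 1 -> legal
(5,5): flips 2 -> legal
(6,4): no bracket -> illegal
(6,5): no bracket -> illegal
W mobility = 5

Answer: B=4 W=5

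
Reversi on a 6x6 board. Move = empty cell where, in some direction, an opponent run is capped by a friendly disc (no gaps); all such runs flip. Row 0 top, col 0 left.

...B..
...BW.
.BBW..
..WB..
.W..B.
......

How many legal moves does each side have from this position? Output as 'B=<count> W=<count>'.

Answer: B=6 W=5

Derivation:
-- B to move --
(0,4): no bracket -> illegal
(0,5): no bracket -> illegal
(1,2): no bracket -> illegal
(1,5): flips 1 -> legal
(2,4): flips 1 -> legal
(2,5): flips 1 -> legal
(3,0): no bracket -> illegal
(3,1): flips 1 -> legal
(3,4): no bracket -> illegal
(4,0): no bracket -> illegal
(4,2): flips 1 -> legal
(4,3): flips 1 -> legal
(5,0): no bracket -> illegal
(5,1): no bracket -> illegal
(5,2): no bracket -> illegal
B mobility = 6
-- W to move --
(0,2): no bracket -> illegal
(0,4): no bracket -> illegal
(1,0): flips 1 -> legal
(1,1): no bracket -> illegal
(1,2): flips 2 -> legal
(2,0): flips 2 -> legal
(2,4): no bracket -> illegal
(3,0): no bracket -> illegal
(3,1): no bracket -> illegal
(3,4): flips 1 -> legal
(3,5): no bracket -> illegal
(4,2): no bracket -> illegal
(4,3): flips 1 -> legal
(4,5): no bracket -> illegal
(5,3): no bracket -> illegal
(5,4): no bracket -> illegal
(5,5): no bracket -> illegal
W mobility = 5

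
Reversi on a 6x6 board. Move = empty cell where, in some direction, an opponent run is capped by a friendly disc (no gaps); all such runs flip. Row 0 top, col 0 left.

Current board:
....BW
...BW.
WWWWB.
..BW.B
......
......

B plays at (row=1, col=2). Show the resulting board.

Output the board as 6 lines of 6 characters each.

Place B at (1,2); scan 8 dirs for brackets.
Dir NW: first cell '.' (not opp) -> no flip
Dir N: first cell '.' (not opp) -> no flip
Dir NE: first cell '.' (not opp) -> no flip
Dir W: first cell '.' (not opp) -> no flip
Dir E: first cell 'B' (not opp) -> no flip
Dir SW: opp run (2,1), next='.' -> no flip
Dir S: opp run (2,2) capped by B -> flip
Dir SE: opp run (2,3), next='.' -> no flip
All flips: (2,2)

Answer: ....BW
..BBW.
WWBWB.
..BW.B
......
......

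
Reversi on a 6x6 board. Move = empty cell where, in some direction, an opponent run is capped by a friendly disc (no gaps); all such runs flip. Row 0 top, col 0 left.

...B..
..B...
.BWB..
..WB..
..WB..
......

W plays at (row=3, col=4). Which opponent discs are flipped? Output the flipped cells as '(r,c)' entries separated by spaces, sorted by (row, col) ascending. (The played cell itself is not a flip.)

Answer: (3,3)

Derivation:
Dir NW: opp run (2,3) (1,2), next='.' -> no flip
Dir N: first cell '.' (not opp) -> no flip
Dir NE: first cell '.' (not opp) -> no flip
Dir W: opp run (3,3) capped by W -> flip
Dir E: first cell '.' (not opp) -> no flip
Dir SW: opp run (4,3), next='.' -> no flip
Dir S: first cell '.' (not opp) -> no flip
Dir SE: first cell '.' (not opp) -> no flip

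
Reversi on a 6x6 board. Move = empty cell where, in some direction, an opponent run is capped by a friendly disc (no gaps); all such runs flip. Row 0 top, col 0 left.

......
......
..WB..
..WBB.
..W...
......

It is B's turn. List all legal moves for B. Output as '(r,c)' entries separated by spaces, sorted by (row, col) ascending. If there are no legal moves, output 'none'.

(1,1): flips 1 -> legal
(1,2): no bracket -> illegal
(1,3): no bracket -> illegal
(2,1): flips 1 -> legal
(3,1): flips 1 -> legal
(4,1): flips 1 -> legal
(4,3): no bracket -> illegal
(5,1): flips 1 -> legal
(5,2): no bracket -> illegal
(5,3): no bracket -> illegal

Answer: (1,1) (2,1) (3,1) (4,1) (5,1)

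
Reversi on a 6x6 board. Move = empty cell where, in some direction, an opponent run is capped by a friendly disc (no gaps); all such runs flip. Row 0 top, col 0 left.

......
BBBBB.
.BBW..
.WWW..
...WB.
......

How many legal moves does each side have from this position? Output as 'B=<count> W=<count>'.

Answer: B=7 W=9

Derivation:
-- B to move --
(2,0): no bracket -> illegal
(2,4): flips 1 -> legal
(3,0): no bracket -> illegal
(3,4): flips 1 -> legal
(4,0): flips 1 -> legal
(4,1): flips 3 -> legal
(4,2): flips 2 -> legal
(5,2): no bracket -> illegal
(5,3): flips 3 -> legal
(5,4): flips 2 -> legal
B mobility = 7
-- W to move --
(0,0): flips 2 -> legal
(0,1): flips 3 -> legal
(0,2): flips 2 -> legal
(0,3): flips 1 -> legal
(0,4): flips 2 -> legal
(0,5): flips 1 -> legal
(1,5): no bracket -> illegal
(2,0): flips 2 -> legal
(2,4): no bracket -> illegal
(2,5): no bracket -> illegal
(3,0): no bracket -> illegal
(3,4): no bracket -> illegal
(3,5): no bracket -> illegal
(4,5): flips 1 -> legal
(5,3): no bracket -> illegal
(5,4): no bracket -> illegal
(5,5): flips 1 -> legal
W mobility = 9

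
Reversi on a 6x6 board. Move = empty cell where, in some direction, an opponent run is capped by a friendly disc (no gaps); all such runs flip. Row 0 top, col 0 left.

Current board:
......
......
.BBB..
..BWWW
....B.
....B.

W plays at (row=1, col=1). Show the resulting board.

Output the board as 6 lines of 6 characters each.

Answer: ......
.W....
.BWB..
..BWWW
....B.
....B.

Derivation:
Place W at (1,1); scan 8 dirs for brackets.
Dir NW: first cell '.' (not opp) -> no flip
Dir N: first cell '.' (not opp) -> no flip
Dir NE: first cell '.' (not opp) -> no flip
Dir W: first cell '.' (not opp) -> no flip
Dir E: first cell '.' (not opp) -> no flip
Dir SW: first cell '.' (not opp) -> no flip
Dir S: opp run (2,1), next='.' -> no flip
Dir SE: opp run (2,2) capped by W -> flip
All flips: (2,2)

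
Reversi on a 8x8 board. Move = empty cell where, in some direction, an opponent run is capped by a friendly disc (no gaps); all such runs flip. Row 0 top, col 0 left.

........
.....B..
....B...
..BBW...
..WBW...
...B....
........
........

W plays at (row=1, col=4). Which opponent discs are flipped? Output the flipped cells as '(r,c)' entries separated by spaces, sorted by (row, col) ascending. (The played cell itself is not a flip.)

Answer: (2,4)

Derivation:
Dir NW: first cell '.' (not opp) -> no flip
Dir N: first cell '.' (not opp) -> no flip
Dir NE: first cell '.' (not opp) -> no flip
Dir W: first cell '.' (not opp) -> no flip
Dir E: opp run (1,5), next='.' -> no flip
Dir SW: first cell '.' (not opp) -> no flip
Dir S: opp run (2,4) capped by W -> flip
Dir SE: first cell '.' (not opp) -> no flip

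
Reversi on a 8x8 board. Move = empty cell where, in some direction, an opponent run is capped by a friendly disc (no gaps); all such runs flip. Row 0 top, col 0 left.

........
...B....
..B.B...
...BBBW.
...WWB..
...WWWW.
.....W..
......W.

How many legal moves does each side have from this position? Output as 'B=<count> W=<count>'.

-- B to move --
(2,5): no bracket -> illegal
(2,6): no bracket -> illegal
(2,7): flips 1 -> legal
(3,2): no bracket -> illegal
(3,7): flips 1 -> legal
(4,2): flips 2 -> legal
(4,6): no bracket -> illegal
(4,7): no bracket -> illegal
(5,2): flips 1 -> legal
(5,7): no bracket -> illegal
(6,2): flips 2 -> legal
(6,3): flips 3 -> legal
(6,4): flips 2 -> legal
(6,6): flips 2 -> legal
(6,7): flips 1 -> legal
(7,4): no bracket -> illegal
(7,5): flips 2 -> legal
(7,7): no bracket -> illegal
B mobility = 10
-- W to move --
(0,2): no bracket -> illegal
(0,3): no bracket -> illegal
(0,4): no bracket -> illegal
(1,1): flips 2 -> legal
(1,2): no bracket -> illegal
(1,4): flips 2 -> legal
(1,5): no bracket -> illegal
(2,1): no bracket -> illegal
(2,3): flips 3 -> legal
(2,5): flips 3 -> legal
(2,6): flips 1 -> legal
(3,1): no bracket -> illegal
(3,2): flips 3 -> legal
(4,2): no bracket -> illegal
(4,6): flips 1 -> legal
W mobility = 7

Answer: B=10 W=7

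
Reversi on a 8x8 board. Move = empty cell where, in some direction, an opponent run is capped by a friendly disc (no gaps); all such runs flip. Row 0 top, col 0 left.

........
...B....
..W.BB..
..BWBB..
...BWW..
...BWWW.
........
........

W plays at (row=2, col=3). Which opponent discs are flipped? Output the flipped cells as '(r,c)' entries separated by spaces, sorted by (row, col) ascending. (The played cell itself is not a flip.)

Dir NW: first cell '.' (not opp) -> no flip
Dir N: opp run (1,3), next='.' -> no flip
Dir NE: first cell '.' (not opp) -> no flip
Dir W: first cell 'W' (not opp) -> no flip
Dir E: opp run (2,4) (2,5), next='.' -> no flip
Dir SW: opp run (3,2), next='.' -> no flip
Dir S: first cell 'W' (not opp) -> no flip
Dir SE: opp run (3,4) capped by W -> flip

Answer: (3,4)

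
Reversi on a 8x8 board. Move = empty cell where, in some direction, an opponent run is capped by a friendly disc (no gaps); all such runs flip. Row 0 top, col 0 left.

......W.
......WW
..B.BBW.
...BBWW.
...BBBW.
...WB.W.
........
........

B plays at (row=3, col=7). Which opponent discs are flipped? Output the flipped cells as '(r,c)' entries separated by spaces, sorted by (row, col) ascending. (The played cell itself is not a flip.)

Answer: (3,5) (3,6)

Derivation:
Dir NW: opp run (2,6), next='.' -> no flip
Dir N: first cell '.' (not opp) -> no flip
Dir NE: edge -> no flip
Dir W: opp run (3,6) (3,5) capped by B -> flip
Dir E: edge -> no flip
Dir SW: opp run (4,6), next='.' -> no flip
Dir S: first cell '.' (not opp) -> no flip
Dir SE: edge -> no flip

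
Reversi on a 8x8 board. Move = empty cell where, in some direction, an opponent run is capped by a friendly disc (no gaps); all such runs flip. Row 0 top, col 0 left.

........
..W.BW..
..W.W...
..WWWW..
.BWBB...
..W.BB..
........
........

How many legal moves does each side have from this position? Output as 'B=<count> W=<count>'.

Answer: B=8 W=10

Derivation:
-- B to move --
(0,1): no bracket -> illegal
(0,2): no bracket -> illegal
(0,3): no bracket -> illegal
(0,4): no bracket -> illegal
(0,5): no bracket -> illegal
(0,6): no bracket -> illegal
(1,1): flips 2 -> legal
(1,3): no bracket -> illegal
(1,6): flips 1 -> legal
(2,1): flips 1 -> legal
(2,3): flips 2 -> legal
(2,5): flips 1 -> legal
(2,6): flips 1 -> legal
(3,1): no bracket -> illegal
(3,6): no bracket -> illegal
(4,5): no bracket -> illegal
(4,6): no bracket -> illegal
(5,1): no bracket -> illegal
(5,3): no bracket -> illegal
(6,1): flips 1 -> legal
(6,2): no bracket -> illegal
(6,3): flips 1 -> legal
B mobility = 8
-- W to move --
(0,3): no bracket -> illegal
(0,4): flips 1 -> legal
(0,5): no bracket -> illegal
(1,3): flips 1 -> legal
(2,3): no bracket -> illegal
(2,5): no bracket -> illegal
(3,0): flips 1 -> legal
(3,1): no bracket -> illegal
(4,0): flips 1 -> legal
(4,5): flips 2 -> legal
(4,6): no bracket -> illegal
(5,0): flips 1 -> legal
(5,1): no bracket -> illegal
(5,3): flips 2 -> legal
(5,6): no bracket -> illegal
(6,3): no bracket -> illegal
(6,4): flips 2 -> legal
(6,5): flips 2 -> legal
(6,6): flips 2 -> legal
W mobility = 10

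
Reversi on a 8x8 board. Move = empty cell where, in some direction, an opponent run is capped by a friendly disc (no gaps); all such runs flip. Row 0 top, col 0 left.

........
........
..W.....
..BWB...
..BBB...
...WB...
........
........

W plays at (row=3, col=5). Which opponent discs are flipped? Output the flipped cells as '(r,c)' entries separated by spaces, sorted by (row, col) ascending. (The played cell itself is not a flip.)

Dir NW: first cell '.' (not opp) -> no flip
Dir N: first cell '.' (not opp) -> no flip
Dir NE: first cell '.' (not opp) -> no flip
Dir W: opp run (3,4) capped by W -> flip
Dir E: first cell '.' (not opp) -> no flip
Dir SW: opp run (4,4) capped by W -> flip
Dir S: first cell '.' (not opp) -> no flip
Dir SE: first cell '.' (not opp) -> no flip

Answer: (3,4) (4,4)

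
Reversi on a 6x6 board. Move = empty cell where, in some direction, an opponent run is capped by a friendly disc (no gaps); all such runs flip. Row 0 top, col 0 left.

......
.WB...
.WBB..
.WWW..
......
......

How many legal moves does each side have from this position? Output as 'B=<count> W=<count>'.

Answer: B=9 W=5

Derivation:
-- B to move --
(0,0): flips 1 -> legal
(0,1): no bracket -> illegal
(0,2): no bracket -> illegal
(1,0): flips 1 -> legal
(2,0): flips 1 -> legal
(2,4): no bracket -> illegal
(3,0): flips 1 -> legal
(3,4): no bracket -> illegal
(4,0): flips 1 -> legal
(4,1): flips 1 -> legal
(4,2): flips 1 -> legal
(4,3): flips 1 -> legal
(4,4): flips 1 -> legal
B mobility = 9
-- W to move --
(0,1): no bracket -> illegal
(0,2): flips 2 -> legal
(0,3): flips 1 -> legal
(1,3): flips 3 -> legal
(1,4): flips 1 -> legal
(2,4): flips 2 -> legal
(3,4): no bracket -> illegal
W mobility = 5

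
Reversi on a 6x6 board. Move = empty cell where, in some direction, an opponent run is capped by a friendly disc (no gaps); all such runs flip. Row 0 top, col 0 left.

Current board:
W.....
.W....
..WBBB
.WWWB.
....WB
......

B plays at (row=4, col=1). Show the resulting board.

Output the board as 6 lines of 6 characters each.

Answer: W.....
.W....
..WBBB
.WBWB.
.B..WB
......

Derivation:
Place B at (4,1); scan 8 dirs for brackets.
Dir NW: first cell '.' (not opp) -> no flip
Dir N: opp run (3,1), next='.' -> no flip
Dir NE: opp run (3,2) capped by B -> flip
Dir W: first cell '.' (not opp) -> no flip
Dir E: first cell '.' (not opp) -> no flip
Dir SW: first cell '.' (not opp) -> no flip
Dir S: first cell '.' (not opp) -> no flip
Dir SE: first cell '.' (not opp) -> no flip
All flips: (3,2)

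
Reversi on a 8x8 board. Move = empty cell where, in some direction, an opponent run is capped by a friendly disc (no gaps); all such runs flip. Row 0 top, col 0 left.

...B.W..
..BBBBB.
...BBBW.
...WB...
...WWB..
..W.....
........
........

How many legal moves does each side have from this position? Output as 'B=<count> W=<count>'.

Answer: B=8 W=8

Derivation:
-- B to move --
(0,4): no bracket -> illegal
(0,6): no bracket -> illegal
(1,7): no bracket -> illegal
(2,2): no bracket -> illegal
(2,7): flips 1 -> legal
(3,2): flips 1 -> legal
(3,5): no bracket -> illegal
(3,6): flips 1 -> legal
(3,7): flips 1 -> legal
(4,1): no bracket -> illegal
(4,2): flips 3 -> legal
(5,1): no bracket -> illegal
(5,3): flips 2 -> legal
(5,4): flips 1 -> legal
(5,5): no bracket -> illegal
(6,1): flips 2 -> legal
(6,2): no bracket -> illegal
(6,3): no bracket -> illegal
B mobility = 8
-- W to move --
(0,1): no bracket -> illegal
(0,2): no bracket -> illegal
(0,4): flips 4 -> legal
(0,6): flips 3 -> legal
(0,7): flips 3 -> legal
(1,1): no bracket -> illegal
(1,7): no bracket -> illegal
(2,1): no bracket -> illegal
(2,2): flips 3 -> legal
(2,7): flips 1 -> legal
(3,2): flips 2 -> legal
(3,5): flips 3 -> legal
(3,6): no bracket -> illegal
(4,6): flips 1 -> legal
(5,4): no bracket -> illegal
(5,5): no bracket -> illegal
(5,6): no bracket -> illegal
W mobility = 8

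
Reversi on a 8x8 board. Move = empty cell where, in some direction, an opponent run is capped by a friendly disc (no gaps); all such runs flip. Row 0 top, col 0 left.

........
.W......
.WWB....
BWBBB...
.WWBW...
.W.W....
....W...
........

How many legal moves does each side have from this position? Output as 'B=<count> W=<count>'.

-- B to move --
(0,0): flips 2 -> legal
(0,1): no bracket -> illegal
(0,2): no bracket -> illegal
(1,0): flips 1 -> legal
(1,2): flips 2 -> legal
(1,3): no bracket -> illegal
(2,0): flips 2 -> legal
(3,5): no bracket -> illegal
(4,0): flips 2 -> legal
(4,5): flips 1 -> legal
(5,0): flips 1 -> legal
(5,2): flips 2 -> legal
(5,4): flips 1 -> legal
(5,5): flips 1 -> legal
(6,0): flips 2 -> legal
(6,1): no bracket -> illegal
(6,2): no bracket -> illegal
(6,3): flips 1 -> legal
(6,5): no bracket -> illegal
(7,3): no bracket -> illegal
(7,4): no bracket -> illegal
(7,5): no bracket -> illegal
B mobility = 12
-- W to move --
(1,2): no bracket -> illegal
(1,3): flips 3 -> legal
(1,4): flips 2 -> legal
(2,0): no bracket -> illegal
(2,4): flips 3 -> legal
(2,5): no bracket -> illegal
(3,5): flips 3 -> legal
(4,0): no bracket -> illegal
(4,5): no bracket -> illegal
(5,2): no bracket -> illegal
(5,4): flips 2 -> legal
W mobility = 5

Answer: B=12 W=5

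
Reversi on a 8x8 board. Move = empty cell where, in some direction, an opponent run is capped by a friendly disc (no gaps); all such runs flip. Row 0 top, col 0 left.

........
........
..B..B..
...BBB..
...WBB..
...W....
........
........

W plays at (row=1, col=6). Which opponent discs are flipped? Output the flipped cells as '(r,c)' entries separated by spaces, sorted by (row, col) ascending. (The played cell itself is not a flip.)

Dir NW: first cell '.' (not opp) -> no flip
Dir N: first cell '.' (not opp) -> no flip
Dir NE: first cell '.' (not opp) -> no flip
Dir W: first cell '.' (not opp) -> no flip
Dir E: first cell '.' (not opp) -> no flip
Dir SW: opp run (2,5) (3,4) capped by W -> flip
Dir S: first cell '.' (not opp) -> no flip
Dir SE: first cell '.' (not opp) -> no flip

Answer: (2,5) (3,4)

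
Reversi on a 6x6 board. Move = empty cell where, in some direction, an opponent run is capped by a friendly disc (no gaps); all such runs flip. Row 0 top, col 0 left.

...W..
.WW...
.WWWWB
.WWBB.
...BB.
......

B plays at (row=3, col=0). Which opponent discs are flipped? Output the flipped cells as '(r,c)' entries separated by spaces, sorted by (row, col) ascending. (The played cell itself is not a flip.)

Answer: (3,1) (3,2)

Derivation:
Dir NW: edge -> no flip
Dir N: first cell '.' (not opp) -> no flip
Dir NE: opp run (2,1) (1,2) (0,3), next=edge -> no flip
Dir W: edge -> no flip
Dir E: opp run (3,1) (3,2) capped by B -> flip
Dir SW: edge -> no flip
Dir S: first cell '.' (not opp) -> no flip
Dir SE: first cell '.' (not opp) -> no flip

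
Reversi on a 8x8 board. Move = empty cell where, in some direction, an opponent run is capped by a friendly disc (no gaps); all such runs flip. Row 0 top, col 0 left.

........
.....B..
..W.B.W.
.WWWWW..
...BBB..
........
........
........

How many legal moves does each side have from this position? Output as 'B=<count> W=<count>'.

Answer: B=8 W=9

Derivation:
-- B to move --
(1,1): flips 2 -> legal
(1,2): no bracket -> illegal
(1,3): no bracket -> illegal
(1,6): no bracket -> illegal
(1,7): flips 2 -> legal
(2,0): no bracket -> illegal
(2,1): flips 1 -> legal
(2,3): flips 2 -> legal
(2,5): flips 2 -> legal
(2,7): no bracket -> illegal
(3,0): no bracket -> illegal
(3,6): no bracket -> illegal
(3,7): flips 1 -> legal
(4,0): no bracket -> illegal
(4,1): no bracket -> illegal
(4,2): flips 1 -> legal
(4,6): flips 1 -> legal
B mobility = 8
-- W to move --
(0,4): flips 1 -> legal
(0,5): no bracket -> illegal
(0,6): flips 2 -> legal
(1,3): flips 1 -> legal
(1,4): flips 1 -> legal
(1,6): no bracket -> illegal
(2,3): no bracket -> illegal
(2,5): no bracket -> illegal
(3,6): no bracket -> illegal
(4,2): no bracket -> illegal
(4,6): no bracket -> illegal
(5,2): flips 1 -> legal
(5,3): flips 2 -> legal
(5,4): flips 2 -> legal
(5,5): flips 2 -> legal
(5,6): flips 1 -> legal
W mobility = 9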